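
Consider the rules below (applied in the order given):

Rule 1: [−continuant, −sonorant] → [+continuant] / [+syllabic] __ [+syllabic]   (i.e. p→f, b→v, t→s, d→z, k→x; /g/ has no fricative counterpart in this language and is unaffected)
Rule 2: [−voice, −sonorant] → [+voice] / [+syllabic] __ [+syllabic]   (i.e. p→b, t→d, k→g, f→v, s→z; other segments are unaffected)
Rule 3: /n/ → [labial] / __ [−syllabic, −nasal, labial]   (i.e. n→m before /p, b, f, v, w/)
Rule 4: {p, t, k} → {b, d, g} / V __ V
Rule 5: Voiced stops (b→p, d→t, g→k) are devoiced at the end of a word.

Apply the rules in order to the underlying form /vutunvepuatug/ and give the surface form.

Rule 1 (intervocalic spirantization): /t/ is a stop between vowels /u/ and /u/, so it spirantizes to the fricative [s]. /p/ is a stop between vowels /e/ and /u/, so it spirantizes to the fricative [f]. /t/ is a stop between vowels /a/ and /u/, so it spirantizes to the fricative [s]. /vutunvepuatug/ → vusunvefuasug.
Rule 2 (intervocalic voicing): /s/ is a voiceless obstruent between vowels /u/ and /u/, so it voices to [z]. /f/ is a voiceless obstruent between vowels /e/ and /u/, so it voices to [v]. /s/ is a voiceless obstruent between vowels /a/ and /u/, so it voices to [z]. /vusunvefuasug/ → vuzunvevuazug.
Rule 3 (nasal place assimilation): /n/ precedes the labial consonant /v/, so it assimilates in place to [m]. /vuzunvevuazug/ → vuzumvevuazug.
Rule 4 (intervocalic voicing): no segment meets the environment; /vuzumvevuazug/ is unchanged.
Rule 5 (final devoicing): /g/ is a voiced stop in word-final position, so it devoices to [k]. /vuzumvevuazug/ → vuzumvevuazuk.

vuzumvevuazuk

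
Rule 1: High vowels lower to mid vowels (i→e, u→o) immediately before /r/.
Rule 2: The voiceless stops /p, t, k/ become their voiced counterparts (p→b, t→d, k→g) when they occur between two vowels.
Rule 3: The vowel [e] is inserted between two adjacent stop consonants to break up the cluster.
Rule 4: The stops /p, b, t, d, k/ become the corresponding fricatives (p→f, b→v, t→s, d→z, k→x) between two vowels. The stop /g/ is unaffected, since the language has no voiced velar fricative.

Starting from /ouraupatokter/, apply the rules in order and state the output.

Rule 1 (pre-rhotic lowering): /u/ is a high vowel immediately before /r/, so it lowers to [o]. /ouraupatokter/ → ooraupatokter.
Rule 2 (intervocalic voicing): /p/ is a voiceless stop between vowels /u/ and /a/, so it voices to [b]. /t/ is a voiceless stop between vowels /a/ and /o/, so it voices to [d]. /ooraupatokter/ → ooraubadokter.
Rule 3 (stop-cluster e-epenthesis): /k/ and /t/ form a stop–stop cluster, so [e] is inserted between them. /ooraubadokter/ → ooraubadoketer.
Rule 4 (intervocalic spirantization): /b/ is a stop between vowels /u/ and /a/, so it spirantizes to the fricative [v]. /d/ is a stop between vowels /a/ and /o/, so it spirantizes to the fricative [z]. /k/ is a stop between vowels /o/ and /e/, so it spirantizes to the fricative [x]. /t/ is a stop between vowels /e/ and /e/, so it spirantizes to the fricative [s]. /ooraubadoketer/ → oorauvazoxeser.

oorauvazoxeser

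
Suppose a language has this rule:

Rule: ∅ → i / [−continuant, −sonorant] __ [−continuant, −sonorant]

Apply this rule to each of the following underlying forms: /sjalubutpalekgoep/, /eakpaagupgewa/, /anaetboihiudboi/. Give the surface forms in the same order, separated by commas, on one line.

sjalubutipalekigoep, eakipaagupigewa, anaetiboihiudiboi

/sjalubutpalekgoep/: /t/ and /p/ form a stop–stop cluster, so [i] is inserted between them. /k/ and /g/ form a stop–stop cluster, so [i] is inserted between them. → [sjalubutipalekigoep].
/eakpaagupgewa/: /k/ and /p/ form a stop–stop cluster, so [i] is inserted between them. /p/ and /g/ form a stop–stop cluster, so [i] is inserted between them. → [eakipaagupigewa].
/anaetboihiudboi/: /t/ and /b/ form a stop–stop cluster, so [i] is inserted between them. /d/ and /b/ form a stop–stop cluster, so [i] is inserted between them. → [anaetiboihiudiboi].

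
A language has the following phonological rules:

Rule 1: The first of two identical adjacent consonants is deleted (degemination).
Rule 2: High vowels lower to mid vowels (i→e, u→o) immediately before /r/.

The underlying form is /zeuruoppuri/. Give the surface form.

zeoruopori

Rule 1 (degemination): /pp/ is a geminate; the first /p/ deletes. /zeuruoppuri/ → zeuruopuri.
Rule 2 (pre-rhotic lowering): /u/ is a high vowel immediately before /r/, so it lowers to [o]. /u/ is a high vowel immediately before /r/, so it lowers to [o]. /zeuruopuri/ → zeoruopori.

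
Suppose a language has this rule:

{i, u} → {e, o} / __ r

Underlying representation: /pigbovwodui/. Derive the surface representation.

pigbovwodui

No segment of /pigbovwodui/ meets the structural description of the rule, so the form surfaces unchanged.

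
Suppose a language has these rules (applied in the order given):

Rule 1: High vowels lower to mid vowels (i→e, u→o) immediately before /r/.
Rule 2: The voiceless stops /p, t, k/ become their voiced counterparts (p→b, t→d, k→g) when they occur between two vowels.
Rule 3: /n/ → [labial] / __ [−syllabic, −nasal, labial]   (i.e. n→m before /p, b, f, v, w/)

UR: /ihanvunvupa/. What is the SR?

Rule 1 (pre-rhotic lowering): no segment meets the environment; /ihanvunvupa/ is unchanged.
Rule 2 (intervocalic voicing): /p/ is a voiceless stop between vowels /u/ and /a/, so it voices to [b]. /ihanvunvupa/ → ihanvunvuba.
Rule 3 (nasal place assimilation): /n/ precedes the labial consonant /v/, so it assimilates in place to [m]. /n/ precedes the labial consonant /v/, so it assimilates in place to [m]. /ihanvunvuba/ → ihamvumvuba.

ihamvumvuba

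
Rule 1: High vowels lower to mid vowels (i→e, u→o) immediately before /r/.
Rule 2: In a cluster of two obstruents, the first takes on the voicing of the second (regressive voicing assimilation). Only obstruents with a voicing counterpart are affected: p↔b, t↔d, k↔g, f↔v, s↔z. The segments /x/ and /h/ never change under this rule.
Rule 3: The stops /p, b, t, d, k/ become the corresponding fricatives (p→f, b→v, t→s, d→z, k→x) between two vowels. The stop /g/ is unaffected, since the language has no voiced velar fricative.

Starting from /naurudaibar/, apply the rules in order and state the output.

naoruzaivar

Rule 1 (pre-rhotic lowering): /u/ is a high vowel immediately before /r/, so it lowers to [o]. /naurudaibar/ → naorudaibar.
Rule 2 (regressive voicing assimilation): no segment meets the environment; /naorudaibar/ is unchanged.
Rule 3 (intervocalic spirantization): /d/ is a stop between vowels /u/ and /a/, so it spirantizes to the fricative [z]. /b/ is a stop between vowels /i/ and /a/, so it spirantizes to the fricative [v]. /naorudaibar/ → naoruzaivar.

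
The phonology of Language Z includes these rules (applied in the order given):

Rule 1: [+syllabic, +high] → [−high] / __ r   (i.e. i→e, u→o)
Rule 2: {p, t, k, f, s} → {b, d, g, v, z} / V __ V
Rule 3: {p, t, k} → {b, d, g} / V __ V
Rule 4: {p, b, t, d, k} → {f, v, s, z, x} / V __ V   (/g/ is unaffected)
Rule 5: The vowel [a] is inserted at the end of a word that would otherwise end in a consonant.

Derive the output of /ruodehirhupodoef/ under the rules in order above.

ruozeherhuvozoefa

Rule 1 (pre-rhotic lowering): /i/ is a high vowel immediately before /r/, so it lowers to [e]. /ruodehirhupodoef/ → ruodeherhupodoef.
Rule 2 (intervocalic voicing): /p/ is a voiceless obstruent between vowels /u/ and /o/, so it voices to [b]. /ruodeherhupodoef/ → ruodeherhubodoef.
Rule 3 (intervocalic voicing): no segment meets the environment; /ruodeherhubodoef/ is unchanged.
Rule 4 (intervocalic spirantization): /d/ is a stop between vowels /o/ and /e/, so it spirantizes to the fricative [z]. /b/ is a stop between vowels /u/ and /o/, so it spirantizes to the fricative [v]. /d/ is a stop between vowels /o/ and /o/, so it spirantizes to the fricative [z]. /ruodeherhubodoef/ → ruozeherhuvozoef.
Rule 5 (final a-epenthesis): the form ends in the consonant /f/, so [a] is inserted word-finally. /ruozeherhuvozoef/ → ruozeherhuvozoefa.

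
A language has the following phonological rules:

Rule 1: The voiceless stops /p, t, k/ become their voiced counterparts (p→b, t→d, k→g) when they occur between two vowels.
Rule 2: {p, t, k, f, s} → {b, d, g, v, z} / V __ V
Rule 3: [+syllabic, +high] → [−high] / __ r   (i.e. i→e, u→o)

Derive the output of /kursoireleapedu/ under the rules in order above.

Rule 1 (intervocalic voicing): /p/ is a voiceless stop between vowels /a/ and /e/, so it voices to [b]. /kursoireleapedu/ → kursoireleabedu.
Rule 2 (intervocalic voicing): no segment meets the environment; /kursoireleabedu/ is unchanged.
Rule 3 (pre-rhotic lowering): /u/ is a high vowel immediately before /r/, so it lowers to [o]. /i/ is a high vowel immediately before /r/, so it lowers to [e]. /kursoireleabedu/ → korsoereleabedu.

korsoereleabedu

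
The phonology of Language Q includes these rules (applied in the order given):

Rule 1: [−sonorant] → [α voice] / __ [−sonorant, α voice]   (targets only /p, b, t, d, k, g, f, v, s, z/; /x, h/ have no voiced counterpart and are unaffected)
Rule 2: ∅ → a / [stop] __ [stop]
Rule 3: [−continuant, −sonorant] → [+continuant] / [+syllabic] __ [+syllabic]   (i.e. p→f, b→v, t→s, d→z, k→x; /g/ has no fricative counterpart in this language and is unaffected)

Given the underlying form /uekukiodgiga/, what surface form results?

Rule 1 (regressive voicing assimilation): no segment meets the environment; /uekukiodgiga/ is unchanged.
Rule 2 (stop-cluster a-epenthesis): /d/ and /g/ form a stop–stop cluster, so [a] is inserted between them. /uekukiodgiga/ → uekukiodagiga.
Rule 3 (intervocalic spirantization): /k/ is a stop between vowels /e/ and /u/, so it spirantizes to the fricative [x]. /k/ is a stop between vowels /u/ and /i/, so it spirantizes to the fricative [x]. /d/ is a stop between vowels /o/ and /a/, so it spirantizes to the fricative [z]. /uekukiodagiga/ → uexuxiozagiga.

uexuxiozagiga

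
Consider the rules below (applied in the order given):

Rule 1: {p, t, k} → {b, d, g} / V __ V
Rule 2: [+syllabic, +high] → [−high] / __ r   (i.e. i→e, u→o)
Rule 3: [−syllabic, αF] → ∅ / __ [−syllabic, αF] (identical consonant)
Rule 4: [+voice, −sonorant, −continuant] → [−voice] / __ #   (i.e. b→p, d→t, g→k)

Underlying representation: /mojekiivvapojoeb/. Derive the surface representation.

Rule 1 (intervocalic voicing): /k/ is a voiceless stop between vowels /e/ and /i/, so it voices to [g]. /p/ is a voiceless stop between vowels /a/ and /o/, so it voices to [b]. /mojekiivvapojoeb/ → mojegiivvabojoeb.
Rule 2 (pre-rhotic lowering): no segment meets the environment; /mojegiivvabojoeb/ is unchanged.
Rule 3 (degemination): /vv/ is a geminate; the first /v/ deletes. /mojegiivvabojoeb/ → mojegiivabojoeb.
Rule 4 (final devoicing): /b/ is a voiced stop in word-final position, so it devoices to [p]. /mojegiivabojoeb/ → mojegiivabojoep.

mojegiivabojoep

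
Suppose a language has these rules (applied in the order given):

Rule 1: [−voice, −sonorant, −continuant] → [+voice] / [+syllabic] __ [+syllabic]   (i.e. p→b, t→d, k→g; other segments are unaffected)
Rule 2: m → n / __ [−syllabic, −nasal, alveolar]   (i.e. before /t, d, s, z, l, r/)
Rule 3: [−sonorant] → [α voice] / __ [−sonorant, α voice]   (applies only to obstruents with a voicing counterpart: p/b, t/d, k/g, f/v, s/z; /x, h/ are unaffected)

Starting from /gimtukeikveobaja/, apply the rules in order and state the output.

Rule 1 (intervocalic voicing): /k/ is a voiceless stop between vowels /u/ and /e/, so it voices to [g]. /gimtukeikveobaja/ → gimtugeikveobaja.
Rule 2 (nasal place assimilation): /m/ precedes the alveolar consonant /t/, so it assimilates in place to [n]. /gimtugeikveobaja/ → gintugeikveobaja.
Rule 3 (regressive voicing assimilation): /k/ precedes the voiced obstruent /v/, so it voices to [g] by assimilation. /gintugeikveobaja/ → gintugeigveobaja.

gintugeigveobaja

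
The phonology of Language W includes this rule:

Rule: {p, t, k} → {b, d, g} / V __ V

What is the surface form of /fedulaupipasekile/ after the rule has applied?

/p/ is a voiceless stop between vowels /u/ and /i/, so it voices to [b].
/p/ is a voiceless stop between vowels /i/ and /a/, so it voices to [b].
/k/ is a voiceless stop between vowels /e/ and /i/, so it voices to [g].
Surface form: [fedulaubibasegile].

fedulaubibasegile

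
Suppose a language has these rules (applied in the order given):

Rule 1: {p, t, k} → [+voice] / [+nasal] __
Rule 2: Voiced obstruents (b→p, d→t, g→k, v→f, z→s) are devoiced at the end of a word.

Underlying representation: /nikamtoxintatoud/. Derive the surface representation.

nikamdoxindatout

Rule 1 (post-nasal voicing): /t/ is a voiceless stop immediately after the nasal /m/, so it voices to [d]. /t/ is a voiceless stop immediately after the nasal /n/, so it voices to [d]. /nikamtoxintatoud/ → nikamdoxindatoud.
Rule 2 (final devoicing): /d/ is a voiced obstruent in word-final position, so it devoices to [t]. /nikamdoxindatoud/ → nikamdoxindatout.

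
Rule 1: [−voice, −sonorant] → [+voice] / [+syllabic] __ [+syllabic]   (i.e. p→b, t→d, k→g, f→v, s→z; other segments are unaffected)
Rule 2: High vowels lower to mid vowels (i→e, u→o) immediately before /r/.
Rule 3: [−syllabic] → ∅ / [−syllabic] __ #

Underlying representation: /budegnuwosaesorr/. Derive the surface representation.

Rule 1 (intervocalic voicing): /s/ is a voiceless obstruent between vowels /o/ and /a/, so it voices to [z]. /s/ is a voiceless obstruent between vowels /e/ and /o/, so it voices to [z]. /budegnuwosaesorr/ → budegnuwozaezorr.
Rule 2 (pre-rhotic lowering): no segment meets the environment; /budegnuwozaezorr/ is unchanged.
Rule 3 (final cluster simplification): /r/ is the second consonant of a word-final cluster /rr/, so it deletes. /budegnuwozaezorr/ → budegnuwozaezor.

budegnuwozaezor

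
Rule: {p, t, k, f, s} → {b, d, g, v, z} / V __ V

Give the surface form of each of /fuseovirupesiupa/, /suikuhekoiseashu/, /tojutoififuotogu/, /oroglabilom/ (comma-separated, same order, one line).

/fuseovirupesiupa/: /s/ is a voiceless obstruent between vowels /u/ and /e/, so it voices to [z]. /p/ is a voiceless obstruent between vowels /u/ and /e/, so it voices to [b]. /s/ is a voiceless obstruent between vowels /e/ and /i/, so it voices to [z]. /p/ is a voiceless obstruent between vowels /u/ and /a/, so it voices to [b]. → [fuzeovirubeziuba].
/suikuhekoiseashu/: /k/ is a voiceless obstruent between vowels /i/ and /u/, so it voices to [g]. /k/ is a voiceless obstruent between vowels /e/ and /o/, so it voices to [g]. /s/ is a voiceless obstruent between vowels /i/ and /e/, so it voices to [z]. → [suiguhegoizeashu].
/tojutoififuotogu/: /t/ is a voiceless obstruent between vowels /u/ and /o/, so it voices to [d]. /f/ is a voiceless obstruent between vowels /i/ and /i/, so it voices to [v]. /f/ is a voiceless obstruent between vowels /i/ and /u/, so it voices to [v]. /t/ is a voiceless obstruent between vowels /o/ and /o/, so it voices to [d]. → [tojudoivivuodogu].
/oroglabilom/: the rule's environment is not met; surfaces unchanged as [oroglabilom].

fuzeovirubeziuba, suiguhegoizeashu, tojudoivivuodogu, oroglabilom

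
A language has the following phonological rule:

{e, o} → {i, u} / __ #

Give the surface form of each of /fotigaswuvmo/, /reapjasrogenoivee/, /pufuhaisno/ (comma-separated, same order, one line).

fotigaswuvmu, reapjasrogenoivei, pufuhaisnu

/fotigaswuvmo/: /o/ is a mid vowel in word-final position, so it raises to [u]. → [fotigaswuvmu].
/reapjasrogenoivee/: /e/ is a mid vowel in word-final position, so it raises to [i]. → [reapjasrogenoivei].
/pufuhaisno/: /o/ is a mid vowel in word-final position, so it raises to [u]. → [pufuhaisnu].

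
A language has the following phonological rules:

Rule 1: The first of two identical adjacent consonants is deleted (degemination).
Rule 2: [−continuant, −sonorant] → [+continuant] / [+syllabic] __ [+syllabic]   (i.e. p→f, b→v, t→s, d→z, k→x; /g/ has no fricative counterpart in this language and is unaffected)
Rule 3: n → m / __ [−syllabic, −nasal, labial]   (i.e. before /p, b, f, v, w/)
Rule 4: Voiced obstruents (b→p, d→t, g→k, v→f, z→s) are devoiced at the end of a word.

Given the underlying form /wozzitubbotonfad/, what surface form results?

wozisuvosomfat

Rule 1 (degemination): /zz/ is a geminate; the first /z/ deletes. /bb/ is a geminate; the first /b/ deletes. /wozzitubbotonfad/ → wozitubotonfad.
Rule 2 (intervocalic spirantization): /t/ is a stop between vowels /i/ and /u/, so it spirantizes to the fricative [s]. /b/ is a stop between vowels /u/ and /o/, so it spirantizes to the fricative [v]. /t/ is a stop between vowels /o/ and /o/, so it spirantizes to the fricative [s]. /wozitubotonfad/ → wozisuvosonfad.
Rule 3 (nasal place assimilation): /n/ precedes the labial consonant /f/, so it assimilates in place to [m]. /wozisuvosonfad/ → wozisuvosomfad.
Rule 4 (final devoicing): /d/ is a voiced obstruent in word-final position, so it devoices to [t]. /wozisuvosomfad/ → wozisuvosomfat.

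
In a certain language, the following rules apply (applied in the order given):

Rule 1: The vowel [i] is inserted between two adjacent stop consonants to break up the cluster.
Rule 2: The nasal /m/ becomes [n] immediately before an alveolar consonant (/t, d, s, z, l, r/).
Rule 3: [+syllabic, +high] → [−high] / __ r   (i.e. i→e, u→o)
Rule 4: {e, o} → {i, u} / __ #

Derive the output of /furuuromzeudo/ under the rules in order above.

Rule 1 (stop-cluster i-epenthesis): no segment meets the environment; /furuuromzeudo/ is unchanged.
Rule 2 (nasal place assimilation): /m/ precedes the alveolar consonant /z/, so it assimilates in place to [n]. /furuuromzeudo/ → furuuronzeudo.
Rule 3 (pre-rhotic lowering): /u/ is a high vowel immediately before /r/, so it lowers to [o]. /u/ is a high vowel immediately before /r/, so it lowers to [o]. /furuuronzeudo/ → foruoronzeudo.
Rule 4 (final vowel raising): /o/ is a mid vowel in word-final position, so it raises to [u]. /foruoronzeudo/ → foruoronzeudu.

foruoronzeudu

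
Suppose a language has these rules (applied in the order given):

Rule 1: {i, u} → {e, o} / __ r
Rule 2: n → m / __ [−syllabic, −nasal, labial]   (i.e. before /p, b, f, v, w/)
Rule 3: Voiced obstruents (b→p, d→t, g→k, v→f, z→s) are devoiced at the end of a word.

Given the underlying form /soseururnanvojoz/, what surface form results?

soseorornamvojos

Rule 1 (pre-rhotic lowering): /u/ is a high vowel immediately before /r/, so it lowers to [o]. /u/ is a high vowel immediately before /r/, so it lowers to [o]. /soseururnanvojoz/ → soseorornanvojoz.
Rule 2 (nasal place assimilation): /n/ precedes the labial consonant /v/, so it assimilates in place to [m]. /soseorornanvojoz/ → soseorornamvojoz.
Rule 3 (final devoicing): /z/ is a voiced obstruent in word-final position, so it devoices to [s]. /soseorornamvojoz/ → soseorornamvojos.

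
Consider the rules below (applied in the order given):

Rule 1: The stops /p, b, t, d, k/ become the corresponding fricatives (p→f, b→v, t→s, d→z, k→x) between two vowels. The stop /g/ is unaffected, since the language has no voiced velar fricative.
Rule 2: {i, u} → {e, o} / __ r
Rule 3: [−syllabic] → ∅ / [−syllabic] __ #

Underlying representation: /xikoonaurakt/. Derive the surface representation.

xixoonaorak

Rule 1 (intervocalic spirantization): /k/ is a stop between vowels /i/ and /o/, so it spirantizes to the fricative [x]. /xikoonaurakt/ → xixoonaurakt.
Rule 2 (pre-rhotic lowering): /u/ is a high vowel immediately before /r/, so it lowers to [o]. /xixoonaurakt/ → xixoonaorakt.
Rule 3 (final cluster simplification): /t/ is the second consonant of a word-final cluster /kt/, so it deletes. /xixoonaorakt/ → xixoonaorak.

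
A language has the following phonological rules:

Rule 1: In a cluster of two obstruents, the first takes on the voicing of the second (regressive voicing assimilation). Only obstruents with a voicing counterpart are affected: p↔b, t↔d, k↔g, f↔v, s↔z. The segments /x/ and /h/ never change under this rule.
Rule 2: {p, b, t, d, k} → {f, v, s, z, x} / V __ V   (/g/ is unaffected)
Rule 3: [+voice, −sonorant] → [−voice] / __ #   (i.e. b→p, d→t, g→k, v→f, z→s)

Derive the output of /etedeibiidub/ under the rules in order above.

Rule 1 (regressive voicing assimilation): no segment meets the environment; /etedeibiidub/ is unchanged.
Rule 2 (intervocalic spirantization): /t/ is a stop between vowels /e/ and /e/, so it spirantizes to the fricative [s]. /d/ is a stop between vowels /e/ and /e/, so it spirantizes to the fricative [z]. /b/ is a stop between vowels /i/ and /i/, so it spirantizes to the fricative [v]. /d/ is a stop between vowels /i/ and /u/, so it spirantizes to the fricative [z]. /etedeibiidub/ → esezeiviizub.
Rule 3 (final devoicing): /b/ is a voiced obstruent in word-final position, so it devoices to [p]. /esezeiviizub/ → esezeiviizup.

esezeiviizup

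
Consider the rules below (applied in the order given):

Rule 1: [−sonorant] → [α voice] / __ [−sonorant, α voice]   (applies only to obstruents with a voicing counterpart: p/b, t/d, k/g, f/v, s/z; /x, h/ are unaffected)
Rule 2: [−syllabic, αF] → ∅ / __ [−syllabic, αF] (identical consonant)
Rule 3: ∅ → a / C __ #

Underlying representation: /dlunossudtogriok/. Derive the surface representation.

dlunosutogrioka

Rule 1 (regressive voicing assimilation): /d/ precedes the voiceless obstruent /t/, so it devoices to [t] by assimilation. /dlunossudtogriok/ → dlunossuttogriok.
Rule 2 (degemination): /ss/ is a geminate; the first /s/ deletes. /tt/ is a geminate; the first /t/ deletes. /dlunossuttogriok/ → dlunosutogriok.
Rule 3 (final a-epenthesis): the form ends in the consonant /k/, so [a] is inserted word-finally. /dlunosutogriok/ → dlunosutogrioka.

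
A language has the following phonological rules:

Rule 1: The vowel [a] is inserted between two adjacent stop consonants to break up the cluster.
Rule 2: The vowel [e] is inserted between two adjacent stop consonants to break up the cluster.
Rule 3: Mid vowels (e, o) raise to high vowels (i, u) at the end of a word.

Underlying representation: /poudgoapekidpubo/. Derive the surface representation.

poudagoapekidapubu

Rule 1 (stop-cluster a-epenthesis): /d/ and /g/ form a stop–stop cluster, so [a] is inserted between them. /d/ and /p/ form a stop–stop cluster, so [a] is inserted between them. /poudgoapekidpubo/ → poudagoapekidapubo.
Rule 2 (stop-cluster e-epenthesis): no segment meets the environment; /poudagoapekidapubo/ is unchanged.
Rule 3 (final vowel raising): /o/ is a mid vowel in word-final position, so it raises to [u]. /poudagoapekidapubo/ → poudagoapekidapubu.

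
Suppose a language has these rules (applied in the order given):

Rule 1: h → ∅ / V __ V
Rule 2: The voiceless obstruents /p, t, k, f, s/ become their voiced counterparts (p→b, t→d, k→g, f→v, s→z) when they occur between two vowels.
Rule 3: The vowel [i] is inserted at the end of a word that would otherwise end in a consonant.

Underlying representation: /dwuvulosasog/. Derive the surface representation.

Rule 1 (intervocalic h-deletion): no segment meets the environment; /dwuvulosasog/ is unchanged.
Rule 2 (intervocalic voicing): /s/ is a voiceless obstruent between vowels /o/ and /a/, so it voices to [z]. /s/ is a voiceless obstruent between vowels /a/ and /o/, so it voices to [z]. /dwuvulosasog/ → dwuvulozazog.
Rule 3 (final i-epenthesis): the form ends in the consonant /g/, so [i] is inserted word-finally. /dwuvulozazog/ → dwuvulozazogi.

dwuvulozazogi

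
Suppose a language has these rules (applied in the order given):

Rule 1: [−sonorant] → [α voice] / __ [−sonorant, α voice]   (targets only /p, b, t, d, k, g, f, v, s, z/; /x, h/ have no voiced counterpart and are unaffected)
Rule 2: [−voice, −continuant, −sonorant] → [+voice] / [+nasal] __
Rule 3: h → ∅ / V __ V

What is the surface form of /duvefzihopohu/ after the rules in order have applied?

Rule 1 (regressive voicing assimilation): /f/ precedes the voiced obstruent /z/, so it voices to [v] by assimilation. /duvefzihopohu/ → duvevzihopohu.
Rule 2 (post-nasal voicing): no segment meets the environment; /duvevzihopohu/ is unchanged.
Rule 3 (intervocalic h-deletion): /h/ occurs between vowels /i/ and /o/, so it deletes. /h/ occurs between vowels /o/ and /u/, so it deletes. /duvevzihopohu/ → duvevziopou.

duvevziopou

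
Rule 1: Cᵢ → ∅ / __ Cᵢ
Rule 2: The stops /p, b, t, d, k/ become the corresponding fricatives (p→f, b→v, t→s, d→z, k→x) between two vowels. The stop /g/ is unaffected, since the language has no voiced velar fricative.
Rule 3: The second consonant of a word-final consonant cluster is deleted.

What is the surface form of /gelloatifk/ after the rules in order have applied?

geloasif

Rule 1 (degemination): /ll/ is a geminate; the first /l/ deletes. /gelloatifk/ → geloatifk.
Rule 2 (intervocalic spirantization): /t/ is a stop between vowels /a/ and /i/, so it spirantizes to the fricative [s]. /geloatifk/ → geloasifk.
Rule 3 (final cluster simplification): /k/ is the second consonant of a word-final cluster /fk/, so it deletes. /geloasifk/ → geloasif.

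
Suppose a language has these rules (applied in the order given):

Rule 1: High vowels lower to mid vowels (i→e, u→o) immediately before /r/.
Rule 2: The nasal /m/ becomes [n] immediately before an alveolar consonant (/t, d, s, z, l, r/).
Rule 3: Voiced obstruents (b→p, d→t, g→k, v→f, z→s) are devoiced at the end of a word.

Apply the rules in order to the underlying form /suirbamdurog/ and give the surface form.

Rule 1 (pre-rhotic lowering): /i/ is a high vowel immediately before /r/, so it lowers to [e]. /u/ is a high vowel immediately before /r/, so it lowers to [o]. /suirbamdurog/ → suerbamdorog.
Rule 2 (nasal place assimilation): /m/ precedes the alveolar consonant /d/, so it assimilates in place to [n]. /suerbamdorog/ → suerbandorog.
Rule 3 (final devoicing): /g/ is a voiced obstruent in word-final position, so it devoices to [k]. /suerbandorog/ → suerbandorok.

suerbandorok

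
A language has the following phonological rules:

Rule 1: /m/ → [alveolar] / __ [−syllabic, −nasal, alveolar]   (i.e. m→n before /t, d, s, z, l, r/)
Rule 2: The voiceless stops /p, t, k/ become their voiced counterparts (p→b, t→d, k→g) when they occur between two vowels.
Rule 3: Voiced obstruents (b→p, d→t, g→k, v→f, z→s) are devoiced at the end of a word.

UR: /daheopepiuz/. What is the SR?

Rule 1 (nasal place assimilation): no segment meets the environment; /daheopepiuz/ is unchanged.
Rule 2 (intervocalic voicing): /p/ is a voiceless stop between vowels /o/ and /e/, so it voices to [b]. /p/ is a voiceless stop between vowels /e/ and /i/, so it voices to [b]. /daheopepiuz/ → daheobebiuz.
Rule 3 (final devoicing): /z/ is a voiced obstruent in word-final position, so it devoices to [s]. /daheobebiuz/ → daheobebius.

daheobebius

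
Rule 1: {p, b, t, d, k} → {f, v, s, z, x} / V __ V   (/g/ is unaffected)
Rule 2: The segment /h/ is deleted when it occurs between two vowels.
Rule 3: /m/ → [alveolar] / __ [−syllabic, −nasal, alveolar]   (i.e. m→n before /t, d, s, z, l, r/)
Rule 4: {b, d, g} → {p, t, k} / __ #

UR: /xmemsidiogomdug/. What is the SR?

Rule 1 (intervocalic spirantization): /d/ is a stop between vowels /i/ and /i/, so it spirantizes to the fricative [z]. /xmemsidiogomdug/ → xmemsiziogomdug.
Rule 2 (intervocalic h-deletion): no segment meets the environment; /xmemsiziogomdug/ is unchanged.
Rule 3 (nasal place assimilation): /m/ precedes the alveolar consonant /s/, so it assimilates in place to [n]. /m/ precedes the alveolar consonant /d/, so it assimilates in place to [n]. /xmemsiziogomdug/ → xmensiziogondug.
Rule 4 (final devoicing): /g/ is a voiced stop in word-final position, so it devoices to [k]. /xmensiziogondug/ → xmensiziogonduk.

xmensiziogonduk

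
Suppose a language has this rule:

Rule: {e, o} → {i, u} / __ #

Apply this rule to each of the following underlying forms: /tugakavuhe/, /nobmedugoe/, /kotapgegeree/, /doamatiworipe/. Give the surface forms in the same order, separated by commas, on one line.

/tugakavuhe/: /e/ is a mid vowel in word-final position, so it raises to [i]. → [tugakavuhi].
/nobmedugoe/: /e/ is a mid vowel in word-final position, so it raises to [i]. → [nobmedugoi].
/kotapgegeree/: /e/ is a mid vowel in word-final position, so it raises to [i]. → [kotapgegerei].
/doamatiworipe/: /e/ is a mid vowel in word-final position, so it raises to [i]. → [doamatiworipi].

tugakavuhi, nobmedugoi, kotapgegerei, doamatiworipi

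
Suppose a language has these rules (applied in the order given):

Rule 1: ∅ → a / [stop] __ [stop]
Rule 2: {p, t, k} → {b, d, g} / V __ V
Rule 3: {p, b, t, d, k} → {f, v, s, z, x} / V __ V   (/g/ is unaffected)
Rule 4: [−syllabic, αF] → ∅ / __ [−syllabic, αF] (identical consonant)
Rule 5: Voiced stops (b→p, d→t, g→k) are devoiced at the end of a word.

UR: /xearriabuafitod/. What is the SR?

xeariavuafizot

Rule 1 (stop-cluster a-epenthesis): no segment meets the environment; /xearriabuafitod/ is unchanged.
Rule 2 (intervocalic voicing): /t/ is a voiceless stop between vowels /i/ and /o/, so it voices to [d]. /xearriabuafitod/ → xearriabuafidod.
Rule 3 (intervocalic spirantization): /b/ is a stop between vowels /a/ and /u/, so it spirantizes to the fricative [v]. /d/ is a stop between vowels /i/ and /o/, so it spirantizes to the fricative [z]. /xearriabuafidod/ → xearriavuafizod.
Rule 4 (degemination): /rr/ is a geminate; the first /r/ deletes. /xearriavuafizod/ → xeariavuafizod.
Rule 5 (final devoicing): /d/ is a voiced stop in word-final position, so it devoices to [t]. /xeariavuafizod/ → xeariavuafizot.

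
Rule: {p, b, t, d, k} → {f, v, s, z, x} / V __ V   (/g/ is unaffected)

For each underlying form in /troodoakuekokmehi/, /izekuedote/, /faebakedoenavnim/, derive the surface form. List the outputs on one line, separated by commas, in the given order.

troozoaxuexokmehi, izexuezose, faevaxezoenavnim

/troodoakuekokmehi/: /d/ is a stop between vowels /o/ and /o/, so it spirantizes to the fricative [z]. /k/ is a stop between vowels /a/ and /u/, so it spirantizes to the fricative [x]. /k/ is a stop between vowels /e/ and /o/, so it spirantizes to the fricative [x]. → [troozoaxuexokmehi].
/izekuedote/: /k/ is a stop between vowels /e/ and /u/, so it spirantizes to the fricative [x]. /d/ is a stop between vowels /e/ and /o/, so it spirantizes to the fricative [z]. /t/ is a stop between vowels /o/ and /e/, so it spirantizes to the fricative [s]. → [izexuezose].
/faebakedoenavnim/: /b/ is a stop between vowels /e/ and /a/, so it spirantizes to the fricative [v]. /k/ is a stop between vowels /a/ and /e/, so it spirantizes to the fricative [x]. /d/ is a stop between vowels /e/ and /o/, so it spirantizes to the fricative [z]. → [faevaxezoenavnim].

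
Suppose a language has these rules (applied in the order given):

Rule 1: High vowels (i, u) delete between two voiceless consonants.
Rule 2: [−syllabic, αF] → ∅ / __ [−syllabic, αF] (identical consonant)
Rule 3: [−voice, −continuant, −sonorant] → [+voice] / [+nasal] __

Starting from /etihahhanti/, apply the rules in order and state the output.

Rule 1 (high vowel syncope): /i/ is a high vowel flanked by voiceless consonants /t/ and /h/, so it deletes. /etihahhanti/ → ethahhanti.
Rule 2 (degemination): /hh/ is a geminate; the first /h/ deletes. /ethahhanti/ → ethahanti.
Rule 3 (post-nasal voicing): /t/ is a voiceless stop immediately after the nasal /n/, so it voices to [d]. /ethahanti/ → ethahandi.

ethahandi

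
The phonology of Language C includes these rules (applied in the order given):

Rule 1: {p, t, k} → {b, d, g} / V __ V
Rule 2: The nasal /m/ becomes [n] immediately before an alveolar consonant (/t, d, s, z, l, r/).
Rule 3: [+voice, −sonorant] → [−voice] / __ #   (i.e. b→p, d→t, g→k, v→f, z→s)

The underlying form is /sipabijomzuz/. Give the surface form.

sibabijonzus

Rule 1 (intervocalic voicing): /p/ is a voiceless stop between vowels /i/ and /a/, so it voices to [b]. /sipabijomzuz/ → sibabijomzuz.
Rule 2 (nasal place assimilation): /m/ precedes the alveolar consonant /z/, so it assimilates in place to [n]. /sibabijomzuz/ → sibabijonzuz.
Rule 3 (final devoicing): /z/ is a voiced obstruent in word-final position, so it devoices to [s]. /sibabijonzuz/ → sibabijonzus.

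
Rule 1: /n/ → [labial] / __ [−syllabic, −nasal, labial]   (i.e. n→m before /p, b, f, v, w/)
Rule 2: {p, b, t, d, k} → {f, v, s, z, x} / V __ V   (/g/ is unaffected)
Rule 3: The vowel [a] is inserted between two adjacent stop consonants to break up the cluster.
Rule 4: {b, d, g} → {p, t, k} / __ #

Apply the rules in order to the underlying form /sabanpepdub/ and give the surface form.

savampepadup

Rule 1 (nasal place assimilation): /n/ precedes the labial consonant /p/, so it assimilates in place to [m]. /sabanpepdub/ → sabampepdub.
Rule 2 (intervocalic spirantization): /b/ is a stop between vowels /a/ and /a/, so it spirantizes to the fricative [v]. /sabampepdub/ → savampepdub.
Rule 3 (stop-cluster a-epenthesis): /p/ and /d/ form a stop–stop cluster, so [a] is inserted between them. /savampepdub/ → savampepadub.
Rule 4 (final devoicing): /b/ is a voiced stop in word-final position, so it devoices to [p]. /savampepadub/ → savampepadup.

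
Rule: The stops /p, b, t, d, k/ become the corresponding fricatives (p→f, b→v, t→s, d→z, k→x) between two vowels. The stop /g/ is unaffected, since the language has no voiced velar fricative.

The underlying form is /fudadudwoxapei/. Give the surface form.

Scanning /fudadudwoxapei/: /d/ is a stop between vowels /u/ and /a/, so it spirantizes to the fricative [z]; /d/ is a stop between vowels /a/ and /u/, so it spirantizes to the fricative [z]; /d/ at position 7 is not in the conditioning environment; /p/ is a stop between vowels /a/ and /e/, so it spirantizes to the fricative [f].
Result: [fuzazudwoxafei].

fuzazudwoxafei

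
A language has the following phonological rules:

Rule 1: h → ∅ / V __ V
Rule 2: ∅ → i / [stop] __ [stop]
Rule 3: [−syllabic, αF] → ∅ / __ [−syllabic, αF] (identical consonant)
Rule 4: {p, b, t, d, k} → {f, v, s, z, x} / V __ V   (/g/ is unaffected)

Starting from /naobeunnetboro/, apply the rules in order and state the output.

naoveunesivoro

Rule 1 (intervocalic h-deletion): no segment meets the environment; /naobeunnetboro/ is unchanged.
Rule 2 (stop-cluster i-epenthesis): /t/ and /b/ form a stop–stop cluster, so [i] is inserted between them. /naobeunnetboro/ → naobeunnetiboro.
Rule 3 (degemination): /nn/ is a geminate; the first /n/ deletes. /naobeunnetiboro/ → naobeunetiboro.
Rule 4 (intervocalic spirantization): /b/ is a stop between vowels /o/ and /e/, so it spirantizes to the fricative [v]. /t/ is a stop between vowels /e/ and /i/, so it spirantizes to the fricative [s]. /b/ is a stop between vowels /i/ and /o/, so it spirantizes to the fricative [v]. /naobeunetiboro/ → naoveunesivoro.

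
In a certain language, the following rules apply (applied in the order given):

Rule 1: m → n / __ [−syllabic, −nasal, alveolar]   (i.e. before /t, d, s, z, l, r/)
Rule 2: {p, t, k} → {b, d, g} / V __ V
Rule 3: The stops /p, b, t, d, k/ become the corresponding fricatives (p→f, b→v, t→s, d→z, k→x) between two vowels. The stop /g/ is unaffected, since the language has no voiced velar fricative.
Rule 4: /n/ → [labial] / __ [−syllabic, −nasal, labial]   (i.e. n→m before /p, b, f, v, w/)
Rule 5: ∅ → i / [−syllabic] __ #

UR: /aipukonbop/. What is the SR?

aivugombopi

Rule 1 (nasal place assimilation): no segment meets the environment; /aipukonbop/ is unchanged.
Rule 2 (intervocalic voicing): /p/ is a voiceless stop between vowels /i/ and /u/, so it voices to [b]. /k/ is a voiceless stop between vowels /u/ and /o/, so it voices to [g]. /aipukonbop/ → aibugonbop.
Rule 3 (intervocalic spirantization): /b/ is a stop between vowels /i/ and /u/, so it spirantizes to the fricative [v]. /aibugonbop/ → aivugonbop.
Rule 4 (nasal place assimilation): /n/ precedes the labial consonant /b/, so it assimilates in place to [m]. /aivugonbop/ → aivugombop.
Rule 5 (final i-epenthesis): the form ends in the consonant /p/, so [i] is inserted word-finally. /aivugombop/ → aivugombopi.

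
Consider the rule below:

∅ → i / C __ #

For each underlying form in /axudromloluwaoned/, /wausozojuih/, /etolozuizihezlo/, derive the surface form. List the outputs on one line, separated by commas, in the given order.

axudromloluwaonedi, wausozojuihi, etolozuizihezlo

/axudromloluwaoned/: the form ends in the consonant /d/, so [i] is inserted word-finally. → [axudromloluwaonedi].
/wausozojuih/: the form ends in the consonant /h/, so [i] is inserted word-finally. → [wausozojuihi].
/etolozuizihezlo/: the rule's environment is not met; surfaces unchanged as [etolozuizihezlo].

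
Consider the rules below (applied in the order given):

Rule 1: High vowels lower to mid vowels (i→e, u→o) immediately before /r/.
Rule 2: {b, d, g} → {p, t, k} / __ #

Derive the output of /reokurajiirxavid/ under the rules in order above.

reokorajierxavit

Rule 1 (pre-rhotic lowering): /u/ is a high vowel immediately before /r/, so it lowers to [o]. /i/ is a high vowel immediately before /r/, so it lowers to [e]. /reokurajiirxavid/ → reokorajierxavid.
Rule 2 (final devoicing): /d/ is a voiced stop in word-final position, so it devoices to [t]. /reokorajierxavid/ → reokorajierxavit.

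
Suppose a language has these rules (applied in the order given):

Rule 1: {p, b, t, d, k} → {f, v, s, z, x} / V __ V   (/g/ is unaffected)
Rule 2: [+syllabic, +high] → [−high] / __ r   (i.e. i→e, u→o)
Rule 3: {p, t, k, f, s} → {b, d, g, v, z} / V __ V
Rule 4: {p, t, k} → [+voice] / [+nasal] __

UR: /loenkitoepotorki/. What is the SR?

Rule 1 (intervocalic spirantization): /t/ is a stop between vowels /i/ and /o/, so it spirantizes to the fricative [s]. /p/ is a stop between vowels /e/ and /o/, so it spirantizes to the fricative [f]. /t/ is a stop between vowels /o/ and /o/, so it spirantizes to the fricative [s]. /loenkitoepotorki/ → loenkisoefosorki.
Rule 2 (pre-rhotic lowering): no segment meets the environment; /loenkisoefosorki/ is unchanged.
Rule 3 (intervocalic voicing): /s/ is a voiceless obstruent between vowels /i/ and /o/, so it voices to [z]. /f/ is a voiceless obstruent between vowels /e/ and /o/, so it voices to [v]. /s/ is a voiceless obstruent between vowels /o/ and /o/, so it voices to [z]. /loenkisoefosorki/ → loenkizoevozorki.
Rule 4 (post-nasal voicing): /k/ is a voiceless stop immediately after the nasal /n/, so it voices to [g]. /loenkizoevozorki/ → loengizoevozorki.

loengizoevozorki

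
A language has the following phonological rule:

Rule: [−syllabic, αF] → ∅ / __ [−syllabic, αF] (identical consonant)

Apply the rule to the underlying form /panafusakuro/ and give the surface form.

panafusakuro

No segment of /panafusakuro/ meets the structural description of the rule, so the form surfaces unchanged.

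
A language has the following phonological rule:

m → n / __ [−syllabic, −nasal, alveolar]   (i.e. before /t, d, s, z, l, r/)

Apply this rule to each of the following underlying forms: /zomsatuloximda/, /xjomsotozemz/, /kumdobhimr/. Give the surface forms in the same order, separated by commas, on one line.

/zomsatuloximda/: /m/ precedes the alveolar consonant /s/, so it assimilates in place to [n]. /m/ precedes the alveolar consonant /d/, so it assimilates in place to [n]. → [zonsatuloxinda].
/xjomsotozemz/: /m/ precedes the alveolar consonant /s/, so it assimilates in place to [n]. /m/ precedes the alveolar consonant /z/, so it assimilates in place to [n]. → [xjonsotozenz].
/kumdobhimr/: /m/ precedes the alveolar consonant /d/, so it assimilates in place to [n]. /m/ precedes the alveolar consonant /r/, so it assimilates in place to [n]. → [kundobhinr].

zonsatuloxinda, xjonsotozenz, kundobhinr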